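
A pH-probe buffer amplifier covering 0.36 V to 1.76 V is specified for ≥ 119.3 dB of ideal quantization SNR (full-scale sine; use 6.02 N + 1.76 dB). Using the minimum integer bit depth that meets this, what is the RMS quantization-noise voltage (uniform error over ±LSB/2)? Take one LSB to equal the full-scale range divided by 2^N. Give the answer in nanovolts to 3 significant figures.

385 nV

Full-scale range = 1.76 V − (0.36 V) = 1.4 V.
6.02 N + 1.76 ≥ 119.3 gives N ≥ 19.525, so the minimum integer is 20.
One LSB is 1.4 V / 1048576 = 1.3351 µV.
σ_q = LSB/√12 = 1.3351 µV/3.4641 = 385 nV.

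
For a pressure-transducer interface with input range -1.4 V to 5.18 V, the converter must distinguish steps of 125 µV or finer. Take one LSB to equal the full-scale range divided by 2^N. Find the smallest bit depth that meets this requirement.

Span: 5.18 V − (-1.4 V) = 6.58 V.
Levels needed ≥ 6.58/125 µV = 52640. 2^16 = 65536 suffices, so N_min = 16.

16 bits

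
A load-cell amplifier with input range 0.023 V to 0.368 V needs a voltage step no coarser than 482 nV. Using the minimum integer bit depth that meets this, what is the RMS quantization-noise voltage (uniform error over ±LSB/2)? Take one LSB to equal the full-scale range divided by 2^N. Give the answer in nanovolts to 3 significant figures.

95.0 nV

Span: 0.368 V − (0.023 V) = 0.345 V.
Required number of levels: 0.345/482 nV = 715770; smallest N with 2^N ≥ that is 20.
LSB = 0.345 V / 2^20 = 329.02 nV.
V_rms = LSB/√12 = 95.0 nV.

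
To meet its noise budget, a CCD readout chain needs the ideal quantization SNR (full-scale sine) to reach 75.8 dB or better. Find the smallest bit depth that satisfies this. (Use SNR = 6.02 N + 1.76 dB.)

13 bits

6.02 N + 1.76 ≥ 75.8 gives N ≥ 12.299, so the minimum integer is 13.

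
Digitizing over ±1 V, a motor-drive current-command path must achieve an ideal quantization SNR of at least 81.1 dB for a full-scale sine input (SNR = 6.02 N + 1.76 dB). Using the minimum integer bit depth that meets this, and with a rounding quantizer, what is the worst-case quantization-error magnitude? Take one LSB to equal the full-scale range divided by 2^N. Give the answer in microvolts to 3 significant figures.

Range = 1 − (-1) = 2 V.
Solving 6.02 N ≥ 81.1 − 1.76: N ≥ 13.179. Round up → N = 14.
Step size = 2/16384 V = 122.07 µV.
Half an LSB is 61.0 µV.

61.0 µV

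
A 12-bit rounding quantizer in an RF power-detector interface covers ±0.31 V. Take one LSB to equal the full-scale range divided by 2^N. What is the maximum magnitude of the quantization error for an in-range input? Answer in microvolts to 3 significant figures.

75.7 µV

Full-scale range = 0.31 V − (-0.31 V) = 0.62 V.
Step size = 0.62/4096 V = 151.37 µV.
Worst-case error for round-to-nearest is half an LSB: 75.7 µV.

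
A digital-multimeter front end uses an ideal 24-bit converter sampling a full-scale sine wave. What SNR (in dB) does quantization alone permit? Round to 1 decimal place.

146.2 dB

SNR = 6.02·24 + 1.76 = 146.24 dB.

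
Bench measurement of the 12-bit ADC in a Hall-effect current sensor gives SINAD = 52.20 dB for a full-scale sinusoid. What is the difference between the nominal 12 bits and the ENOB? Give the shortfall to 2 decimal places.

Effective bits = (52.20 − 1.76)/6.02 = 8.3787.
Shortfall = 12 − 8.3787 = 3.6213 bits.

3.62 bits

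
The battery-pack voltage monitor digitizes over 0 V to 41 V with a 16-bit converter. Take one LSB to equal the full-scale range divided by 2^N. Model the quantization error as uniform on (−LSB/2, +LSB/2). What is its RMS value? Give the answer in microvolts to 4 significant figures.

180.6 µV

Range is 41 V.
One LSB is 41 V / 65536 = 0.625610 mV.
For a uniform distribution on [−LSB/2, +LSB/2], V_rms = LSB/√12 = 0.625610 mV/3.4641 = 180.6 µV.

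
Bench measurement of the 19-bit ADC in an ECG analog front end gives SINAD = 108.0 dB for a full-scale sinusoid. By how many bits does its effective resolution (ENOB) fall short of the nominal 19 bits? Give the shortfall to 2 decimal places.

ENOB = (SINAD − 1.76)/6.02 = (108.0 − 1.76)/6.02 = 17.6478 bits.
Shortfall = 19 − 17.6478 = 1.3522 bits.

1.35 bits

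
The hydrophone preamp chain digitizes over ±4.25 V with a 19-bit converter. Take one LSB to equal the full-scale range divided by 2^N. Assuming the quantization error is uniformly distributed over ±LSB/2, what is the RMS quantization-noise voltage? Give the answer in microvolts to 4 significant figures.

The full-scale span is 4.25 − (-4.25) = 8.5 V.
One LSB is 8.5 V / 524288 = 16.2125 µV.
RMS of a uniform error over width LSB is LSB/√12 = 4.680 µV.

4.680 µV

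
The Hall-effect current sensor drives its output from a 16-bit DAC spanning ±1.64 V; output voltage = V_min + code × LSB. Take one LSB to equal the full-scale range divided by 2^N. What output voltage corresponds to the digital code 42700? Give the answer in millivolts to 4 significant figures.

Span: 1.64 V − (-1.64 V) = 3.28 V. LSB = 3.28 V / 2^16.
V_out = -1.64 + 42700 × (3.28/65536) V
      = -1.64 V + 2.13708 V = 0.497085 V.

497.1 mV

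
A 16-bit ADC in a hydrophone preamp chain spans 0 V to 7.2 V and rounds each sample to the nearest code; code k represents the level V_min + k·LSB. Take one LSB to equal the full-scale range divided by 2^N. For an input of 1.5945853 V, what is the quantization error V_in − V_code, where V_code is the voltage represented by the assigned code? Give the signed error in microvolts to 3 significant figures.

Span = 7.2 V. LSB = 7.2 V / 2^16 ≈ 109.9 µV.
(V_in − V_min)/LSB = (1.5945853 − (0)) × 65536/7.2 = 14514.2698 → nearest code k = 14514.
V_code = V_min + k × range/2^16 = 0 + 14514 × 7.2/65536 = 1.5945556641 V.
Error = V_in − V_code = 1.5945853 − (1.5945556641) = +29.6 µV.

+29.6 µV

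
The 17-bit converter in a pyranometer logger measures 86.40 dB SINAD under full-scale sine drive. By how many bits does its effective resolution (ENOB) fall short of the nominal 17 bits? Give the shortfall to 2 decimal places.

Effective bits = (86.40 − 1.76)/6.02 = 14.0598.
Shortfall = 17 − 14.0598 = 2.9402 bits.

2.94 bits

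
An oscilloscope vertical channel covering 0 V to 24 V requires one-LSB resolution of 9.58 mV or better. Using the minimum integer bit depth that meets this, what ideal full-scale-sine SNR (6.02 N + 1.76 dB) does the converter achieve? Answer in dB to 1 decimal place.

Range is 24 V.
Levels needed ≥ 24/9.58 mV = 2505. 2^12 = 4096 suffices, so N_min = 12.
6.02(12) + 1.76 = 74.00 dB.

74.0 dB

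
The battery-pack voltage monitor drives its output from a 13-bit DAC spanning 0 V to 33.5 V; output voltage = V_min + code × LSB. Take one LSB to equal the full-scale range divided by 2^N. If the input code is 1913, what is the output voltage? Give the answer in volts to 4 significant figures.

7.823 V

Range is 33.5 V. LSB = 33.5 V / 2^13.
V_out = V_min + code × LSB = 0 V + 1913 × 33.5 V / 8192
      = 0 V + 7.82294 V = 7.82294 V.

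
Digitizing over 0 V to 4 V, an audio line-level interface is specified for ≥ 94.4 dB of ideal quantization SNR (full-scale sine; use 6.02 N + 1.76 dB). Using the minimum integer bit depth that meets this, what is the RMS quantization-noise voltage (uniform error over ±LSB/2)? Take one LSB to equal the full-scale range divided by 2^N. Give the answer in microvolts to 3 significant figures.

Span = 4 V.
6.02 N + 1.76 ≥ 94.4 gives N ≥ 15.389, so the minimum integer is 16.
LSB = 4 V ÷ 2^16 = 4/65536 V = 61.035 µV.
RMS noise = LSB/√12 = 17.6 µV.

17.6 µV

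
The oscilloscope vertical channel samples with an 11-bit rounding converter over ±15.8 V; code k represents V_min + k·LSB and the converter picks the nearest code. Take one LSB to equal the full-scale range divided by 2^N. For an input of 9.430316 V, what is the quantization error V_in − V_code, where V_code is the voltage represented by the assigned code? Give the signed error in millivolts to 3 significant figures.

+2.78 mV

The full-scale span is 15.8 − (-15.8) = 31.6 V. LSB = 31.6 V / 2^11 ≈ 15.43 mV.
(9.430316 − (-15.8)) / LSB = 25.230316 × 2048/31.6 = 1635.1800. Nearest integer: k = 1635.
V_code = V_min + k × range/2^11 = -15.8 + 1635 × 31.6/2048 = 9.427539063 V.
e = 9.430316 − (9.427539063) = +2.78 mV.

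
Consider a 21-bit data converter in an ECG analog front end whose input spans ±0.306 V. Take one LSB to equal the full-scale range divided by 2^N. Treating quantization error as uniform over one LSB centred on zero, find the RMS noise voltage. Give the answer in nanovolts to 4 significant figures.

84.24 nV

The full-scale span is 0.306 − (-0.306) = 0.612 V.
One LSB is 0.612 V / 2097152 = 291.824 nV.
σ_q = LSB/√12 = 291.824 nV/3.4641 = 84.24 nV.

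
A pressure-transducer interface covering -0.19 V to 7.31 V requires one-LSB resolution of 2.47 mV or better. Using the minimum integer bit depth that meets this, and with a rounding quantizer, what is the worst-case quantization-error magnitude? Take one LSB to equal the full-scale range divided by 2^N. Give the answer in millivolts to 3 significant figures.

0.916 mV

The full-scale span is 7.31 − (-0.19) = 7.5 V.
Required number of levels: 7.5/2.47 mV = 3036.4; smallest N with 2^N ≥ that is 12.
One LSB is 7.5 V / 4096 = 1.8311 mV.
|e|_max = LSB/2 = 0.916 mV.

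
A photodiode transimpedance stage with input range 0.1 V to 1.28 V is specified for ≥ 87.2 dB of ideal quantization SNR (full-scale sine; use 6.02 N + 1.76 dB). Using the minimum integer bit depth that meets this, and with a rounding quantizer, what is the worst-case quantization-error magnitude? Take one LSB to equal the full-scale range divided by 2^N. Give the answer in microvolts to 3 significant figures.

18.0 µV

The full-scale span is 1.28 − (0.1) = 1.18 V.
N ≥ (87.2 − 1.76)/6.02 = 14.193 → N_min = 15.
Step size = 1.18/32768 V = 36.011 µV.
Max error for round-to-nearest is LSB/2 = 18.0 µV.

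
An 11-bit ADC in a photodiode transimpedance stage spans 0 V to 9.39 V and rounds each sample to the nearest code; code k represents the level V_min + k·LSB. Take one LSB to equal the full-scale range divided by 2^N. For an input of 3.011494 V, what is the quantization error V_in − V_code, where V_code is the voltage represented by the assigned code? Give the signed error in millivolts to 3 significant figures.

−0.825 mV

Span = 9.39 V. LSB = 9.39 V / 2^11 ≈ 4.585 mV.
(V_in − V_min)/LSB = (3.011494 − (0)) × 2048/9.39 = 656.8200 → nearest code k = 657.
V_code = V_min + k × range/2^11 = 0 + 657 × 9.39/2048 = 3.012319336 V.
V_in − V_code = 3.011494 − (3.012319336) = −0.825 mV.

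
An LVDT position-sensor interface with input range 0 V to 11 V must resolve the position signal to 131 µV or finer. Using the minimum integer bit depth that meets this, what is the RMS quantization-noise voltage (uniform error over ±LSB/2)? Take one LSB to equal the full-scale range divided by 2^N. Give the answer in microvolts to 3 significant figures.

Full-scale range = 11 V.
11 V / 131 µV = 83970. Since 2^16 = 65536 and 2^17 = 131072, N = 17.
LSB = 11 V ÷ 2^17 = 11/131072 V = 83.923 µV.
σ_q = LSB/√12 = 83.923 µV/3.4641 = 24.2 µV.

24.2 µV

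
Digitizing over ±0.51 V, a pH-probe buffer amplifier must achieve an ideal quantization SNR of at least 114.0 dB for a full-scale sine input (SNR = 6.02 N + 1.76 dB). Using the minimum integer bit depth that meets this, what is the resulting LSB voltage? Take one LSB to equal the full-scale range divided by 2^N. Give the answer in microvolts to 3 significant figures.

Range = 0.51 − (-0.51) = 1.02 V.
6.02 N + 1.76 ≥ 114.0 gives N ≥ 18.645, so the minimum integer is 19.
Step size = 1.02/524288 V = 1.95 µV.

1.95 µV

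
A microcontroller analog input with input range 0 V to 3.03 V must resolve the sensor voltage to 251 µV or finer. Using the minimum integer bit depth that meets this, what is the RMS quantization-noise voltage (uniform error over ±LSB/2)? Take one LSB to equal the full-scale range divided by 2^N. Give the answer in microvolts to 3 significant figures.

Span = 3.03 V.
3.03 V / 251 µV = 12070. Since 2^13 = 8192 and 2^14 = 16384, N = 14.
LSB = 3.03 V / 2^14 = 184.94 µV.
RMS noise = LSB/√12 = 53.4 µV.

53.4 µV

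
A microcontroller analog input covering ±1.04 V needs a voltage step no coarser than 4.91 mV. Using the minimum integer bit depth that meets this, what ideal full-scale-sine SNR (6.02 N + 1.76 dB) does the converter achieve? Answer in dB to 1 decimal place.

The full-scale span is 1.04 − (-1.04) = 2.08 V.
Levels needed ≥ 2.08/4.91 mV = 423.6. 2^9 = 512 suffices, so N_min = 9.
SNR = 6.02 × 9 + 1.76 = 55.94 dB.

55.9 dB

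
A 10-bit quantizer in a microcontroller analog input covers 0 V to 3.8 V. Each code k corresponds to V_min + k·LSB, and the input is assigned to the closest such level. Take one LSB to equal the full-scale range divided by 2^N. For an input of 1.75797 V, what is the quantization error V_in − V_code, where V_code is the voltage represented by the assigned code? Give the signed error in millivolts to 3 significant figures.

−1.01 mV

Span = 3.8 V. LSB = 3.8 V / 2^10 ≈ 3.711 mV.
(V_in − V_min)/LSB = (1.75797 − (0)) × 1024/3.8 = 473.7267 → nearest code k = 474.
V_code = 0 + (474/1024) × 3.8 = 1.758984375 V.
Error = V_in − V_code = 1.75797 − (1.758984375) = −1.01 mV.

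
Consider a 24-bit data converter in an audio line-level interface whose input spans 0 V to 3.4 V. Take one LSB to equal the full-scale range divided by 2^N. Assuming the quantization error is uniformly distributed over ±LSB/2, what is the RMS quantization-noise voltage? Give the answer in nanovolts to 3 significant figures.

Range is 3.4 V.
Step size = 3.4/16777216 V = 202.66 nV.
For a uniform distribution on [−LSB/2, +LSB/2], V_rms = LSB/√12 = 202.66 nV/3.4641 = 58.5 nV.

58.5 nV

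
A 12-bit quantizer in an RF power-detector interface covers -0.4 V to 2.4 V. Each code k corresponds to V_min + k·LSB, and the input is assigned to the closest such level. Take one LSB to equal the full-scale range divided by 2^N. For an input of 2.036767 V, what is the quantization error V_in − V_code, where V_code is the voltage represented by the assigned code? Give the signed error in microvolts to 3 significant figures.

The full-scale span is 2.4 − (-0.4) = 2.8 V. LSB = 2.8 V / 2^12 ≈ 0.6836 mV.
Position in LSBs: (2.036767 − (-0.4)) × 4096/2.8 = 3564.6420; rounding gives k = 3565.
V_code = V_min + k × range/2^12 = -0.4 + 3565 × 2.8/4096 = 2.037011719 V.
V_in − V_code = 2.036767 − (2.037011719) = −245 µV.

−245 µV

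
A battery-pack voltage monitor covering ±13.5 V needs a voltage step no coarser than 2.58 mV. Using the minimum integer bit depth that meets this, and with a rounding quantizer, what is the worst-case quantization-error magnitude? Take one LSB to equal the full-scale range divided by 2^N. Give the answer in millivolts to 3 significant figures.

Span: 13.5 V − (-13.5 V) = 27 V.
Levels needed ≥ 27/2.58 mV = 10470. 2^14 = 16384 suffices, so N_min = 14.
Step size = 27/16384 V = 1.6479 mV.
Half an LSB is 0.824 mV.

0.824 mV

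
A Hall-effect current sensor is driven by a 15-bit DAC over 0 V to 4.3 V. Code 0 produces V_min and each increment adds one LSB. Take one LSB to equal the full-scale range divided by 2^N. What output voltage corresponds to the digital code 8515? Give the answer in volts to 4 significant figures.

1.117 V

V_FS = 4.3 V. LSB = 4.3 V / 2^15.
V_out = 0 + 8515 × (4.3/32768) V
      = 0 V + 1.11739 V = 1.11739 V.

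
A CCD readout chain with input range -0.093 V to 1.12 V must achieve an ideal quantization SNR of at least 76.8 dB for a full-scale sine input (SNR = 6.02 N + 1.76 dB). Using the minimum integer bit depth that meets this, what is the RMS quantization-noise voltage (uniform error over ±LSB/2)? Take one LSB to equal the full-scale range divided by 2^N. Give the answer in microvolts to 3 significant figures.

42.7 µV

Range = 1.12 − (-0.093) = 1.213 V.
6.02 N + 1.76 ≥ 76.8 gives N ≥ 12.465, so the minimum integer is 13.
One LSB is 1.213 V / 8192 = 148.07 µV.
V_rms = LSB/√12 = 42.7 µV.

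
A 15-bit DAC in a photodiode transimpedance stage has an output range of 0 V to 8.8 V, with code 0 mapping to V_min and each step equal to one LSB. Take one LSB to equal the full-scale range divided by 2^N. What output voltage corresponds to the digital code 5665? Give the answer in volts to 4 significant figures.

V_FS = 8.8 V. LSB = 8.8 V / 2^15.
V_out = V_min + code × LSB = 0 V + 5665 × 8.8 V / 32768
      = 0 V + 1.52136 V = 1.52136 V.

1.521 V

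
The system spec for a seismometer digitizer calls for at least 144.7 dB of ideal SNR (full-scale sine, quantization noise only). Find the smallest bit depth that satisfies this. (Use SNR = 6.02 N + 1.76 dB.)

24 bits

Solving 6.02 N ≥ 144.7 − 1.76: N ≥ 23.744. Round up → N = 24.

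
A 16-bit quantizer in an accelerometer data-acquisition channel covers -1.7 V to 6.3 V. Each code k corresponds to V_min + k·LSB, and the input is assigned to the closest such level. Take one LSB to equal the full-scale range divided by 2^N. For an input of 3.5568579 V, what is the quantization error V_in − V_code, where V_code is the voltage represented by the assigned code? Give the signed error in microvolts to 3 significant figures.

Span: 6.3 V − (-1.7 V) = 8 V. LSB = 8 V / 2^16 ≈ 122.1 µV.
(3.5568579 − (-1.7)) / LSB = 5.2568579 × 65536/8 = 43064.1799. Nearest integer: k = 43064.
V_code = V_min + k × range/2^16 = -1.7 + 43064 × 8/65536 = 3.5568359375 V.
Error = V_in − V_code = 3.5568579 − (3.5568359375) = +22.0 µV.

+22.0 µV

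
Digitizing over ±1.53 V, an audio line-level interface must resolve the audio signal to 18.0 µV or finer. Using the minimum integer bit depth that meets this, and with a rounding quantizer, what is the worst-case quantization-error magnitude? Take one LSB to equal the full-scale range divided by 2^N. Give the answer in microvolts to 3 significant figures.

Full-scale range = 1.53 V − (-1.53 V) = 3.06 V.
Required number of levels: 3.06/18.0 µV = 170000; smallest N with 2^N ≥ that is 18.
Step size = 3.06/262144 V = 11.673 µV.
Max error for round-to-nearest is LSB/2 = 5.84 µV.

5.84 µV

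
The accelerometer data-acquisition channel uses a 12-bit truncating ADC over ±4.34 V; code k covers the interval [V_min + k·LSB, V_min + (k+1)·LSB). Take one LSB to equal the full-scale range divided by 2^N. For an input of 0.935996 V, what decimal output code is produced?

The full-scale span is 4.34 − (-4.34) = 8.68 V. LSB = 8.68 V / 2^12 ≈ 2.119 mV.
V_in − V_min = 0.935996 − (-4.34) = 5.275996 V.
Divide by LSB: 5.275996 × 4096/8.68 = 2489.6866.
Truncating gives code 2489.

2489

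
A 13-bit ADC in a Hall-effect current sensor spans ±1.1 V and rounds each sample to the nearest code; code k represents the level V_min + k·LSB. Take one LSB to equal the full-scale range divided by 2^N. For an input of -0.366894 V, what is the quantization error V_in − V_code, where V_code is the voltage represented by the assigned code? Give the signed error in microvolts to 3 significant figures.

The full-scale span is 1.1 − (-1.1) = 2.2 V. LSB = 2.2 V / 2^13 ≈ 268.6 µV.
(V_in − V_min)/LSB = (-0.366894 − (-1.1)) × 8192/2.2 = 2729.8202 → nearest code k = 2730.
Reconstructed level: -1.1 + 2730 × 2.2/8192 V = -0.3668457031 V.
V_in − V_code = -0.366894 − (-0.3668457031) = −48.3 µV.

−48.3 µV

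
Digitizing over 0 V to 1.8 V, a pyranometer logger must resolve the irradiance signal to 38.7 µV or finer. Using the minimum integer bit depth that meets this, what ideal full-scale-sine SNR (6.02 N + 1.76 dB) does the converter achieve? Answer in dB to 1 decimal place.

98.1 dB

Range is 1.8 V.
Need 2^N ≥ 1.8 V / 38.7 µV = 46510 → N_min = 16.
Ideal SNR at N = 16: 6.02·16 + 1.76 = 98.1 dB.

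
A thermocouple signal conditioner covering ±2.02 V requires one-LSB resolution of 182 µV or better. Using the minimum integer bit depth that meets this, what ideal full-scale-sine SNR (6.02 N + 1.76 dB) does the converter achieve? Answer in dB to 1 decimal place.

Full-scale range = 2.02 V − (-2.02 V) = 4.04 V.
4.04 V / 182 µV = 22200. Since 2^14 = 16384 and 2^15 = 32768, N = 15.
6.02(15) + 1.76 = 92.06 dB.

92.1 dB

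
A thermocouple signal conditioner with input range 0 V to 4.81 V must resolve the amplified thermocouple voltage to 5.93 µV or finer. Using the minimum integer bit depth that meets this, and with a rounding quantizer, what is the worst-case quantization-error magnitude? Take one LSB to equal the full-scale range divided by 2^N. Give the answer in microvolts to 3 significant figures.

Span = 4.81 V.
4.81 V / 5.93 µV = 811100. Since 2^19 = 524288 and 2^20 = 1048576, N = 20.
One LSB is 4.81 V / 1048576 = 4.5872 µV.
|e|_max = LSB/2 = 2.29 µV.

2.29 µV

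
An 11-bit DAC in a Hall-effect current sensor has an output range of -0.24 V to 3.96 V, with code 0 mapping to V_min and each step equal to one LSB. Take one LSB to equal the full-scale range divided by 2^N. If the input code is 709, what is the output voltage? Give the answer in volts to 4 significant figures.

1.214 V

Range = 3.96 − (-0.24) = 4.2 V. LSB = 4.2 V / 2^11.
Output = V_min + (709/2048) × range = -0.24 + 0.346191 × 4.2 V
      = -0.24 + 1.45400 = 1.21400 V.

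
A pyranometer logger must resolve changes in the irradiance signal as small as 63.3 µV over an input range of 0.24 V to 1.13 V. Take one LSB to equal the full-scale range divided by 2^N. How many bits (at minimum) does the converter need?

Range = 1.13 − (0.24) = 0.89 V.
Levels needed ≥ 0.89/63.3 µV = 14060. 2^14 = 16384 suffices, so N_min = 14.

14 bits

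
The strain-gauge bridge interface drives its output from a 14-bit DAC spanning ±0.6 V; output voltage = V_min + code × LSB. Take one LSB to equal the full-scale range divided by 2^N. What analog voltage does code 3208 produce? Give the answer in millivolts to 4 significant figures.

-365.0 mV

Full-scale range = 0.6 V − (-0.6 V) = 1.2 V. LSB = 1.2 V / 2^14.
V_out = -0.6 + 3208 × (1.2/16384) V
      = -0.6 + 0.234961 = -0.365039 V.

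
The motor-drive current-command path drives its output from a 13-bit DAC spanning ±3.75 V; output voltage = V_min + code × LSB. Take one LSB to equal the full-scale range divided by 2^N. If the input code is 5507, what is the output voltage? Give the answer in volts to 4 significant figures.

1.292 V

The full-scale span is 3.75 − (-3.75) = 7.5 V. LSB = 7.5 V / 2^13.
Output = V_min + (5507/8192) × range = -3.75 + 0.672241 × 7.5 V
      = -3.75 V + 5.04181 V = 1.29181 V.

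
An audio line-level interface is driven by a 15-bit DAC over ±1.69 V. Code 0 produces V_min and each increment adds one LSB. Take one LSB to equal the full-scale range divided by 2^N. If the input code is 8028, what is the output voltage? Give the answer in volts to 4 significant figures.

Full-scale range = 1.69 V − (-1.69 V) = 3.38 V. LSB = 3.38 V / 2^15.
V_out = V_min + code × LSB = -1.69 V + 8028 × 3.38 V / 32768
      = -1.69 V + 0.828083 V = -0.861917 V.

-0.8619 V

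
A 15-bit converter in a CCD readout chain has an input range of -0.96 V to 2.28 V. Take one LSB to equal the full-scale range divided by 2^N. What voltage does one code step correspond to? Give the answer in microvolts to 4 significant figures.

98.88 µV

Range = 2.28 − (-0.96) = 3.24 V.
Number of codes = 2^15 = 32768.
LSB = 3.24 V ÷ 2^15 = 3.24/32768 V = 98.88 µV.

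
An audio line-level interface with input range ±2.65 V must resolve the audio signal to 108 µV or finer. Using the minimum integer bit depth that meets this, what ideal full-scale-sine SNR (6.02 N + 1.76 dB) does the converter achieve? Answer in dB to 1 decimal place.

98.1 dB

Span: 2.65 V − (-2.65 V) = 5.3 V.
5.3 V / 108 µV = 49070. Since 2^15 = 32768 and 2^16 = 65536, N = 16.
Ideal SNR at N = 16: 6.02·16 + 1.76 = 98.1 dB.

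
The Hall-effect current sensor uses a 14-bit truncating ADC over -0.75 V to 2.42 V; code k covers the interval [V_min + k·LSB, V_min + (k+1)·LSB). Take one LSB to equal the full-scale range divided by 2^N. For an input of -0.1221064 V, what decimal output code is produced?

Range = 2.42 − (-0.75) = 3.17 V. LSB = 3.17 V / 2^14 ≈ 193.5 µV.
(V_in − V_min) × 2^14/range = (-0.1221064 − (-0.75)) × 16384/3.17 = 3245.239.
Floor → code = 3245.

3245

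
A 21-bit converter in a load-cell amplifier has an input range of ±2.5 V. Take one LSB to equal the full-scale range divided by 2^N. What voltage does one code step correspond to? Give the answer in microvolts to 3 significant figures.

Full-scale range = 2.5 V − (-2.5 V) = 5 V.
Number of codes = 2^21 = 2097152.
One LSB is 5 V / 2097152 = 2.38 µV.

2.38 µV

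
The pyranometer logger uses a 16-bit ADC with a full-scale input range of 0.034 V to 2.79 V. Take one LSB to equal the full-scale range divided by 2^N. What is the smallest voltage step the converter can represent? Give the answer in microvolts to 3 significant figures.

42.1 µV

Range = 2.79 − (0.034) = 2.756 V.
Number of codes = 2^16 = 65536.
Step size = 2.756/65536 V = 42.1 µV.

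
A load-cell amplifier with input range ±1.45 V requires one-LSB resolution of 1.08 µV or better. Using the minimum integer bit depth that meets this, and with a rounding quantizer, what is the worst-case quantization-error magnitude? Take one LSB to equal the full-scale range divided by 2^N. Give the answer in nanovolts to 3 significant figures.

Span: 1.45 V − (-1.45 V) = 2.9 V.
2.9 V / 1.08 µV = 2.685e6. Since 2^21 = 2097152 and 2^22 = 4194304, N = 22.
LSB = 2.9 V / 2^22 = 0.69141 µV.
Half an LSB is 346 nV.

346 nV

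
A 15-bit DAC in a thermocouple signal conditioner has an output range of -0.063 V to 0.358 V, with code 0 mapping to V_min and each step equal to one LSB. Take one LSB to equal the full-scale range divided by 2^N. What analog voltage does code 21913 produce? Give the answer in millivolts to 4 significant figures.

Full-scale range = 0.358 V − (-0.063 V) = 0.421 V. LSB = 0.421 V / 2^15.
V_out = V_min + code × LSB = -0.063 V + 21913 × 0.421 V / 32768
      = -0.063 + 0.281536 = 0.218536 V.

218.5 mV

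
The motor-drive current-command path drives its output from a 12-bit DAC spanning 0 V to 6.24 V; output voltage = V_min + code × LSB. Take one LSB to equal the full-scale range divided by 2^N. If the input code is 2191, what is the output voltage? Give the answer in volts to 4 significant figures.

Full-scale range = 6.24 V. LSB = 6.24 V / 2^12.
Output = V_min + (2191/4096) × range = 0 + 0.534912 × 6.24 V
      = 0 V + 3.33785 V = 3.33785 V.

3.338 V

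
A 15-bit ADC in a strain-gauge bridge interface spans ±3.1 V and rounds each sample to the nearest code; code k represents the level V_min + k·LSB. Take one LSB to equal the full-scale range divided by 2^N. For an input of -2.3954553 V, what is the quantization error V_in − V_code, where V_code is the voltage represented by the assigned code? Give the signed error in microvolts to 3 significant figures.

−69.6 µV

Span: 3.1 V − (-3.1 V) = 6.2 V. LSB = 6.2 V / 2^15 ≈ 189.2 µV.
Position in LSBs: (-2.3954553 − (-3.1)) × 32768/6.2 = 3723.6324; rounding gives k = 3724.
V_code = V_min + k × range/2^15 = -3.1 + 3724 × 6.2/32768 = -2.3953857422 V.
V_in − V_code = -2.3954553 − (-2.3953857422) = −69.6 µV.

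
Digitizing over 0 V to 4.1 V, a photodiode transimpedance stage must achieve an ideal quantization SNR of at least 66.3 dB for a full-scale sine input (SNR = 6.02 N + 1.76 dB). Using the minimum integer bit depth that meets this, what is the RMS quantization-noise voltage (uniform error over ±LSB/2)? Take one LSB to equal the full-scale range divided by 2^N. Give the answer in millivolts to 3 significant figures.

0.578 mV

Full-scale range = 4.1 V.
6.02 N + 1.76 ≥ 66.3 gives N ≥ 10.721, so the minimum integer is 11.
LSB = 4.1 V / 2^11 = 2.0020 mV.
RMS noise = LSB/√12 = 0.578 mV.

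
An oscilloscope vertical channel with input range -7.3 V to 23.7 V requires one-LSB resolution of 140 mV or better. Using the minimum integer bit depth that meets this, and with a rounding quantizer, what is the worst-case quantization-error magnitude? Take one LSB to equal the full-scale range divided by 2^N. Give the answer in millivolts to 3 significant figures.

The full-scale span is 23.7 − (-7.3) = 31 V.
31 V / 140 mV = 221.4. Since 2^7 = 128 and 2^8 = 256, N = 8.
Step size = 31/256 V = 121.09 mV.
|e|_max = LSB/2 = 60.5 mV.

60.5 mV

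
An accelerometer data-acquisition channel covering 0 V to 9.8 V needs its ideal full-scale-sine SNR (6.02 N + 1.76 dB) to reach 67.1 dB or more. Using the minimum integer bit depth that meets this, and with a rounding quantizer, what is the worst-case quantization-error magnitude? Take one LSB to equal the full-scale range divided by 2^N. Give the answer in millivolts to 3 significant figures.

2.39 mV

Span = 9.8 V.
Solving 6.02 N ≥ 67.1 − 1.76: N ≥ 10.854. Round up → N = 11.
Step size = 9.8/2048 V = 4.7852 mV.
Half an LSB is 2.39 mV.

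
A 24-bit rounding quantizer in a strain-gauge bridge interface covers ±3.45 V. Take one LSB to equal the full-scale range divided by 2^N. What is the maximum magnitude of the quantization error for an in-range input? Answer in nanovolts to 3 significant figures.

206 nV

The full-scale span is 3.45 − (-3.45) = 6.9 V.
LSB = 6.9 V / 2^24 = 411.27 nV.
|e|_max = LSB/2 = 206 nV.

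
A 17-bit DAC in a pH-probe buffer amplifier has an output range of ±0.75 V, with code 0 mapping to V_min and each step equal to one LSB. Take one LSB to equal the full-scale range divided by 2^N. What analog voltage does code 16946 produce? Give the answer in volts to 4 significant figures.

Full-scale range = 0.75 V − (-0.75 V) = 1.5 V. LSB = 1.5 V / 2^17.
Output = V_min + (16946/131072) × range = -0.75 + 0.129288 × 1.5 V
      = -0.75 V + 0.193932 V = -0.556068 V.

-0.5561 V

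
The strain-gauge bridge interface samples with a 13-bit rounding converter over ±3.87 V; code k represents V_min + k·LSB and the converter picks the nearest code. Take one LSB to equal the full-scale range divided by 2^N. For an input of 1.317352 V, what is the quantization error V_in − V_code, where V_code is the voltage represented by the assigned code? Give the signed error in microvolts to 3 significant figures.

Range = 3.87 − (-3.87) = 7.74 V. LSB = 7.74 V / 2^13 ≈ 0.9448 mV.
Position in LSBs: (1.317352 − (-3.87)) × 8192/7.74 = 5490.2826; rounding gives k = 5490.
V_code = -3.87 + (5490/8192) × 7.74 = 1.317084961 V.
Error = V_in − V_code = 1.317352 − (1.317084961) = +267 µV.

+267 µV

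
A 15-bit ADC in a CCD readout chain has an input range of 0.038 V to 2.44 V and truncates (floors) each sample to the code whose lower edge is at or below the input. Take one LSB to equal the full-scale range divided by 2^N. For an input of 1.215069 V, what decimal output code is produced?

16057

Span: 2.44 V − (0.038 V) = 2.402 V. LSB = 2.402 V / 2^15 ≈ 73.30 µV.
V_in − V_min = 1.215069 − (0.038) = 1.177069 V.
Divide by LSB: 1.177069 × 32768/2.402 = 16057.5341.
Truncating gives code 16057.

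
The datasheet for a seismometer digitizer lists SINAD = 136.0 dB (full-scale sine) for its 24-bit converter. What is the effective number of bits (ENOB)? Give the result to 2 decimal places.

Inverting SNR = 6.02 N + 1.76: N_eff = (136.0 − 1.76)/6.02 = 22.2990.

22.30 bits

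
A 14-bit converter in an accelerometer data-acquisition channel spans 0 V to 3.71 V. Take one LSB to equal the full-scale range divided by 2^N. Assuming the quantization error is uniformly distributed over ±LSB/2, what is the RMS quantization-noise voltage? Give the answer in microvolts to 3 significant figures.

65.4 µV

Span = 3.71 V.
Step size = 3.71/16384 V = 226.44 µV.
σ_q = LSB/√12 = 226.44 µV/3.4641 = 65.4 µV.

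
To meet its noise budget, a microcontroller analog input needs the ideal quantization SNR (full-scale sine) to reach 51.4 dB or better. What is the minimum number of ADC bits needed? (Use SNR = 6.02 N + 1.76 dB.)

6.02 N + 1.76 ≥ 51.4 gives N ≥ 8.246, so the minimum integer is 9.

9 bits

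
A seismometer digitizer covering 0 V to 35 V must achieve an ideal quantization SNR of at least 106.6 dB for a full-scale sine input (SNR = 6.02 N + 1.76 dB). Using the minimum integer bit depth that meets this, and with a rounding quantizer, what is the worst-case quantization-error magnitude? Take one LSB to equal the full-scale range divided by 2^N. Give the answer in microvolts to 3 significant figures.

66.8 µV

V_FS = 35 V.
6.02 N + 1.76 ≥ 106.6 gives N ≥ 17.415, so the minimum integer is 18.
One LSB is 35 V / 262144 = 133.51 µV.
Max error for round-to-nearest is LSB/2 = 66.8 µV.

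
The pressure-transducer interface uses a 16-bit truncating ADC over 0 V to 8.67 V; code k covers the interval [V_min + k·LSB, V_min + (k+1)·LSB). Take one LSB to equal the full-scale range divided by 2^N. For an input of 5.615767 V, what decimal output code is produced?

42449

Full-scale range = 8.67 V. LSB = 8.67 V / 2^16 ≈ 132.3 µV.
V_in − V_min = 5.615767 − (0) = 5.615767 V.
Divide by LSB: 5.615767 × 65536/8.67 = 42449.2395.
Truncating gives code 42449.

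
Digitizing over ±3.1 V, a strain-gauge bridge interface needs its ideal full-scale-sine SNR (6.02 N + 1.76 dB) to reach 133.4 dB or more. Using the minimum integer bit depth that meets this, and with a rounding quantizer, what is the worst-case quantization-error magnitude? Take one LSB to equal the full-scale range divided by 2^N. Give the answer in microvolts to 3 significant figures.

0.739 µV

Range = 3.1 − (-3.1) = 6.2 V.
Required N = ⌈(133.4 − 1.76)/6.02⌉ = ⌈21.867⌉ = 22.
Step size = 6.2/4194304 V = 1.4782 µV.
Half an LSB is 0.739 µV.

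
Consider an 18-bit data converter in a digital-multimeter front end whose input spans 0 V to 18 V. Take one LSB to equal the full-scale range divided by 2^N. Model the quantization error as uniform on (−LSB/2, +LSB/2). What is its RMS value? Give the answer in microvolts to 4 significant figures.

19.82 µV

V_FS = 18 V.
LSB = 18 V / 2^18 = 68.6646 µV.
V_rms = LSB/√12 = 68.6646 µV / √12 = 19.82 µV.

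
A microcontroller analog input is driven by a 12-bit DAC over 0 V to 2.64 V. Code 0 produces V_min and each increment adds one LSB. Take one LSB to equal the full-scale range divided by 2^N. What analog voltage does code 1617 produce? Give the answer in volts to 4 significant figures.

V_FS = 2.64 V. LSB = 2.64 V / 2^12.
Output = V_min + (1617/4096) × range = 0 + 0.394775 × 2.64 V
      = 0 + 1.04221 = 1.04221 V.

1.042 V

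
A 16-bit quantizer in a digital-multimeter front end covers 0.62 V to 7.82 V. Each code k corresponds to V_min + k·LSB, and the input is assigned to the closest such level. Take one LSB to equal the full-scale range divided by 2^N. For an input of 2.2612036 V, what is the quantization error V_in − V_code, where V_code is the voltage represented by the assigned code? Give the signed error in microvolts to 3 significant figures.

−44.0 µV

Full-scale range = 7.82 V − (0.62 V) = 7.2 V. LSB = 7.2 V / 2^16 ≈ 109.9 µV.
(V_in − V_min)/LSB = (2.2612036 − (0.62)) × 65536/7.2 = 14938.5999 → nearest code k = 14939.
V_code = V_min + k × range/2^16 = 0.62 + 14939 × 7.2/65536 = 2.2612475586 V.
e = 2.2612036 − (2.2612475586) = −44.0 µV.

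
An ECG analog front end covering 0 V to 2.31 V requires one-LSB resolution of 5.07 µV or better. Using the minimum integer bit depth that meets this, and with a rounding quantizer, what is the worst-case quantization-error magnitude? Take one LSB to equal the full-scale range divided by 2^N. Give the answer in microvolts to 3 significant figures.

2.20 µV

Full-scale range = 2.31 V.
Required number of levels: 2.31/5.07 µV = 455620; smallest N with 2^N ≥ that is 19.
Step size = 2.31/524288 V = 4.4060 µV.
Max error for round-to-nearest is LSB/2 = 2.20 µV.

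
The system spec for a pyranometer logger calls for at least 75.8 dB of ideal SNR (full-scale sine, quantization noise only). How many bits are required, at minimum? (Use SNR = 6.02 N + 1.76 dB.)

Solving 6.02 N ≥ 75.8 − 1.76: N ≥ 12.299. Round up → N = 13.

13 bits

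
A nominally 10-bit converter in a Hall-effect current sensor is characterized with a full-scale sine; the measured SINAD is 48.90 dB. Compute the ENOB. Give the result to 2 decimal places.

Inverting SNR = 6.02 N + 1.76: N_eff = (48.90 − 1.76)/6.02 = 7.8306.

7.83 bits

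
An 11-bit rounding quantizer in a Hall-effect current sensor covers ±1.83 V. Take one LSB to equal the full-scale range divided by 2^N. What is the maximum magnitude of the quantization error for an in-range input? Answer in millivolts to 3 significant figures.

Range = 1.83 − (-1.83) = 3.66 V.
One LSB is 3.66 V / 2048 = 1.7871 mV.
Worst-case error for round-to-nearest is half an LSB: 0.894 mV.

0.894 mV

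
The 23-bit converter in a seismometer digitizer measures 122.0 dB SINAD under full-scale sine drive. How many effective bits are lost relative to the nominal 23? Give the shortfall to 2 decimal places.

3.03 bits

N_eff = (122.0 − 1.76)/6.02 = 19.9734 bits.
Shortfall = 23 − 19.9734 = 3.0266 bits.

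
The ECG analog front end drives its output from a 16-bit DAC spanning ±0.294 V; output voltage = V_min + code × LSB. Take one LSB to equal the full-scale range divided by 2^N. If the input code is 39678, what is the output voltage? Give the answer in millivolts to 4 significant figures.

Full-scale range = 0.294 V − (-0.294 V) = 0.588 V. LSB = 0.588 V / 2^16.
V_out = V_min + code × LSB = -0.294 V + 39678 × 0.588 V / 65536
      = -0.294 + 0.355998 = 0.0619977 V.

62.00 mV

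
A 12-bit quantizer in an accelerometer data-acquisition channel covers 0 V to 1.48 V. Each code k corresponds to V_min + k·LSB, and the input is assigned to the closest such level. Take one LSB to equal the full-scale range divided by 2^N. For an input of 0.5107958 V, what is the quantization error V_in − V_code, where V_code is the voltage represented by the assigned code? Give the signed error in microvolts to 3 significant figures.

−122 µV

V_FS = 1.48 V. LSB = 1.48 V / 2^12 ≈ 361.3 µV.
(0.5107958 − (0)) / LSB = 0.5107958 × 4096/1.48 = 1413.6619. Nearest integer: k = 1414.
V_code = V_min + k × range/2^12 = 0 + 1414 × 1.48/4096 = 0.5109179688 V.
e = 0.5107958 − (0.5109179688) = −122 µV.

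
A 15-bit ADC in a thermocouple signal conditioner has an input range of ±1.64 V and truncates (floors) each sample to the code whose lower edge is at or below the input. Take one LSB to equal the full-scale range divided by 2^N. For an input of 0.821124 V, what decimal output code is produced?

Full-scale range = 1.64 V − (-1.64 V) = 3.28 V. LSB = 3.28 V / 2^15 ≈ 100.1 µV.
(V_in − V_min) × 2^15/range = (0.821124 − (-1.64)) × 32768/3.28 = 24587.229.
Floor → code = 24587.

24587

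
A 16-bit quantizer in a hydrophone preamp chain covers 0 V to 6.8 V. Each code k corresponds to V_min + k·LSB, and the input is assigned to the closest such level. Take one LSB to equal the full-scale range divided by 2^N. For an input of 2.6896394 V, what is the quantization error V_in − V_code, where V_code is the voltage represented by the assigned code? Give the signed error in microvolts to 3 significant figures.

V_FS = 6.8 V. LSB = 6.8 V / 2^16 ≈ 103.8 µV.
Position in LSBs: (2.6896394 − (0)) × 65536/6.8 = 25921.7953; rounding gives k = 25922.
V_code = V_min + k × range/2^16 = 0 + 25922 × 6.8/65536 = 2.6896606445 V.
V_in − V_code = 2.6896394 − (2.6896606445) = −21.2 µV.

−21.2 µV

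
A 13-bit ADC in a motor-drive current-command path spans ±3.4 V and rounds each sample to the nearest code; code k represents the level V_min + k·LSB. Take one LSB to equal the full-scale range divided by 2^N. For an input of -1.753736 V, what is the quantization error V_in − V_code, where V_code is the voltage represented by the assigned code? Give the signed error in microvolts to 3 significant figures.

+219 µV

The full-scale span is 3.4 − (-3.4) = 6.8 V. LSB = 6.8 V / 2^13 ≈ 0.8301 mV.
(-1.753736 − (-3.4)) / LSB = 1.646264 × 8192/6.8 = 1983.2639. Nearest integer: k = 1983.
Reconstructed level: -3.4 + 1983 × 6.8/8192 V = -1.753955078 V.
e = -1.753736 − (-1.753955078) = +219 µV.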